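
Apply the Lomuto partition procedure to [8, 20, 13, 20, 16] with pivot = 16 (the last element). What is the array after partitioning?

Lomuto partition with pivot = 16:

Initial array: [8, 20, 13, 20, 16]

arr[0]=8 <= 16: swap with position 0, array becomes [8, 20, 13, 20, 16]
arr[1]=20 > 16: no swap
arr[2]=13 <= 16: swap with position 1, array becomes [8, 13, 20, 20, 16]
arr[3]=20 > 16: no swap

Place pivot at position 2: [8, 13, 16, 20, 20]
Pivot position: 2

After partitioning with pivot 16, the array becomes [8, 13, 16, 20, 20]. The pivot is placed at index 2. All elements to the left of the pivot are <= 16, and all elements to the right are > 16.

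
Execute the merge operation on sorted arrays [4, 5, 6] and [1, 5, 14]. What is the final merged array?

Merging process:

Compare 4 vs 1: take 1 from right. Merged: [1]
Compare 4 vs 5: take 4 from left. Merged: [1, 4]
Compare 5 vs 5: take 5 from left. Merged: [1, 4, 5]
Compare 6 vs 5: take 5 from right. Merged: [1, 4, 5, 5]
Compare 6 vs 14: take 6 from left. Merged: [1, 4, 5, 5, 6]
Append remaining from right: [14]. Merged: [1, 4, 5, 5, 6, 14]

Final merged array: [1, 4, 5, 5, 6, 14]
Total comparisons: 5

The merged array is [1, 4, 5, 5, 6, 14], requiring 5 comparisons. The merge step runs in O(n) time where n is the total number of elements.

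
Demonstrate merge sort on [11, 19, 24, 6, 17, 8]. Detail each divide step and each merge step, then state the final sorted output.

Merge sort trace:

Split: [11, 19, 24, 6, 17, 8] -> [11, 19, 24] and [6, 17, 8]
  Split: [11, 19, 24] -> [11] and [19, 24]
    Split: [19, 24] -> [19] and [24]
    Merge: [19] + [24] -> [19, 24]
  Merge: [11] + [19, 24] -> [11, 19, 24]
  Split: [6, 17, 8] -> [6] and [17, 8]
    Split: [17, 8] -> [17] and [8]
    Merge: [17] + [8] -> [8, 17]
  Merge: [6] + [8, 17] -> [6, 8, 17]
Merge: [11, 19, 24] + [6, 8, 17] -> [6, 8, 11, 17, 19, 24]

Final sorted array: [6, 8, 11, 17, 19, 24]

The merge sort proceeds by recursively splitting the array and merging sorted halves.
After all merges, the sorted array is [6, 8, 11, 17, 19, 24].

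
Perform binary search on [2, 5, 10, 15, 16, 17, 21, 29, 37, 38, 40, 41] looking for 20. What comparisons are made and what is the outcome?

Binary search for 20 in [2, 5, 10, 15, 16, 17, 21, 29, 37, 38, 40, 41]:

lo=0, hi=11, mid=5, arr[mid]=17 -> 17 < 20, search right half
lo=6, hi=11, mid=8, arr[mid]=37 -> 37 > 20, search left half
lo=6, hi=7, mid=6, arr[mid]=21 -> 21 > 20, search left half
lo=6 > hi=5, target 20 not found

Binary search determines that 20 is not in the array after 3 comparisons. The search space was exhausted without finding the target.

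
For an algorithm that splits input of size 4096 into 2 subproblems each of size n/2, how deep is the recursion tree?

For divide and conquer with division factor 2:

Problem sizes at each level:
Level 0: 4096
Level 1: 2048
Level 2: 1024
Level 3: 512
Level 4: 256
Level 5: 128
Level 6: 64
Level 7: 32
Level 8: 16
Level 9: 8
Level 10: 4
Level 11: 2
Level 12: 1

The root is level 0 and the size-1 base case is level 12 (the tree spans levels 0 through 12, i.e. 13 levels counting the root), so the depth is the number of divisions: log_2(4096) = 12

The recursion tree depth is log_2(4096) = 12. At each level, the problem size is divided by 2, so it takes 12 divisions to reduce to a base case of size 1. The algorithm makes 2 recursive calls at each level.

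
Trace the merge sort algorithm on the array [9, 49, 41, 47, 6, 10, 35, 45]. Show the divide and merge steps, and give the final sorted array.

Merge sort trace:

Split: [9, 49, 41, 47, 6, 10, 35, 45] -> [9, 49, 41, 47] and [6, 10, 35, 45]
  Split: [9, 49, 41, 47] -> [9, 49] and [41, 47]
    Split: [9, 49] -> [9] and [49]
    Merge: [9] + [49] -> [9, 49]
    Split: [41, 47] -> [41] and [47]
    Merge: [41] + [47] -> [41, 47]
  Merge: [9, 49] + [41, 47] -> [9, 41, 47, 49]
  Split: [6, 10, 35, 45] -> [6, 10] and [35, 45]
    Split: [6, 10] -> [6] and [10]
    Merge: [6] + [10] -> [6, 10]
    Split: [35, 45] -> [35] and [45]
    Merge: [35] + [45] -> [35, 45]
  Merge: [6, 10] + [35, 45] -> [6, 10, 35, 45]
Merge: [9, 41, 47, 49] + [6, 10, 35, 45] -> [6, 9, 10, 35, 41, 45, 47, 49]

Final sorted array: [6, 9, 10, 35, 41, 45, 47, 49]

The merge sort proceeds by recursively splitting the array and merging sorted halves.
After all merges, the sorted array is [6, 9, 10, 35, 41, 45, 47, 49].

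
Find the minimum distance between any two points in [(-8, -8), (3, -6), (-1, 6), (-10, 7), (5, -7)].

Computing all pairwise distances among 5 points:

d((-8, -8), (3, -6)) = 11.1803
d((-8, -8), (-1, 6)) = 15.6525
d((-8, -8), (-10, 7)) = 15.1327
d((-8, -8), (5, -7)) = 13.0384
d((3, -6), (-1, 6)) = 12.6491
d((3, -6), (-10, 7)) = 18.3848
d((3, -6), (5, -7)) = 2.2361 <-- minimum
d((-1, 6), (-10, 7)) = 9.0554
d((-1, 6), (5, -7)) = 14.3178
d((-10, 7), (5, -7)) = 20.5183

Closest pair: (3, -6) and (5, -7) with distance 2.2361

The closest pair is (3, -6) and (5, -7) with Euclidean distance 2.2361. For 5 points, brute-force pairwise comparison is shown above. For large n, the divide-and-conquer algorithm (sort by x, recurse on halves, check the dividing strip) achieves O(n log n).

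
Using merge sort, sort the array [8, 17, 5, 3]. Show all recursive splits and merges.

Merge sort trace:

Split: [8, 17, 5, 3] -> [8, 17] and [5, 3]
  Split: [8, 17] -> [8] and [17]
  Merge: [8] + [17] -> [8, 17]
  Split: [5, 3] -> [5] and [3]
  Merge: [5] + [3] -> [3, 5]
Merge: [8, 17] + [3, 5] -> [3, 5, 8, 17]

Final sorted array: [3, 5, 8, 17]

The merge sort proceeds by recursively splitting the array and merging sorted halves.
After all merges, the sorted array is [3, 5, 8, 17].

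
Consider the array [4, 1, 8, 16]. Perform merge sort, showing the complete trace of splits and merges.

Merge sort trace:

Split: [4, 1, 8, 16] -> [4, 1] and [8, 16]
  Split: [4, 1] -> [4] and [1]
  Merge: [4] + [1] -> [1, 4]
  Split: [8, 16] -> [8] and [16]
  Merge: [8] + [16] -> [8, 16]
Merge: [1, 4] + [8, 16] -> [1, 4, 8, 16]

Final sorted array: [1, 4, 8, 16]

The merge sort proceeds by recursively splitting the array and merging sorted halves.
After all merges, the sorted array is [1, 4, 8, 16].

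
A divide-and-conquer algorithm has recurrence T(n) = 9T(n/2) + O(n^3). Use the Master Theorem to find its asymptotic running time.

Master Theorem for T(n) = 9T(n/2) + O(n^3):

a = 9, b = 2, c = 3
log_b(a) = log_2(9) = 3.1699

Case 1: c = 3 < log_2(9) = 3.1699
T(n) = O(n^(log_2 9))

For T(n) = 9T(n/2) + O(n^3): log_2(9) = 3.1699. This is Case 1 of the Master Theorem (c < log_b(a), work dominated by leaves), giving O(n^(log_2 9)).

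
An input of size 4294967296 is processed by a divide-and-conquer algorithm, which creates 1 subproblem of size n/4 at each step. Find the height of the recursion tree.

For divide and conquer with division factor 4:

Problem sizes at each level:
Level 0: 4294967296
Level 1: 1073741824
Level 2: 268435456
Level 3: 67108864
Level 4: 16777216
Level 5: 4194304
Level 6: 1048576
Level 7: 262144
Level 8: 65536
Level 9: 16384
Level 10: 4096
Level 11: 1024
Level 12: 256
Level 13: 64
Level 14: 16
Level 15: 4
Level 16: 1

The root is level 0 and the size-1 base case is level 16 (the tree spans levels 0 through 16, i.e. 17 levels counting the root), so the depth is the number of divisions: log_4(4294967296) = 16

The recursion tree depth is log_4(4294967296) = 16. At each level, the problem size is divided by 4, so it takes 16 divisions to reduce to a base case of size 1. The algorithm makes 1 recursive call at each level.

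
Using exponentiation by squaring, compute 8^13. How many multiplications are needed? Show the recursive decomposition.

Computing 8^13 by squaring (build up from 8^1; each line after the first costs one multiplication):

8^1 = 8
8^2 = (8^1)^2 = 8^2 = 64
8^3 = 8 * 8^2 = 8 * 64 = 512
8^6 = (8^3)^2 = 512^2 = 262144
8^12 = (8^6)^2 = 262144^2 = 68719476736
8^13 = 8 * 8^12 = 8 * 68719476736 = 549755813888

Result: 549755813888
Multiplications needed: 5 (5 lines after 8^1)

8^13 = 549755813888. Using exponentiation by squaring, this requires 5 multiplications. The key idea: if the exponent is even, square the half-power; if odd, multiply by the base once.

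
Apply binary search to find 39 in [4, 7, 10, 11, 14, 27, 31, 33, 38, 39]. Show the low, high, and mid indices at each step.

Binary search for 39 in [4, 7, 10, 11, 14, 27, 31, 33, 38, 39]:

lo=0, hi=9, mid=4, arr[mid]=14 -> 14 < 39, search right half
lo=5, hi=9, mid=7, arr[mid]=33 -> 33 < 39, search right half
lo=8, hi=9, mid=8, arr[mid]=38 -> 38 < 39, search right half
lo=9, hi=9, mid=9, arr[mid]=39 -> Found target at index 9!

Binary search finds 39 at index 9 after 4 comparisons. The search repeatedly halves the search space by comparing with the middle element.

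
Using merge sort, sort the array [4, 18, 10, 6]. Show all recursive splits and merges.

Merge sort trace:

Split: [4, 18, 10, 6] -> [4, 18] and [10, 6]
  Split: [4, 18] -> [4] and [18]
  Merge: [4] + [18] -> [4, 18]
  Split: [10, 6] -> [10] and [6]
  Merge: [10] + [6] -> [6, 10]
Merge: [4, 18] + [6, 10] -> [4, 6, 10, 18]

Final sorted array: [4, 6, 10, 18]

The merge sort proceeds by recursively splitting the array and merging sorted halves.
After all merges, the sorted array is [4, 6, 10, 18].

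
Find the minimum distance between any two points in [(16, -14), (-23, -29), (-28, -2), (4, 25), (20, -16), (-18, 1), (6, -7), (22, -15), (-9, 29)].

Computing all pairwise distances among 9 points:

d((16, -14), (-23, -29)) = 41.7852
d((16, -14), (-28, -2)) = 45.607
d((16, -14), (4, 25)) = 40.8044
d((16, -14), (20, -16)) = 4.4721
d((16, -14), (-18, 1)) = 37.1618
d((16, -14), (6, -7)) = 12.2066
d((16, -14), (22, -15)) = 6.0828
d((16, -14), (-9, 29)) = 49.7393
d((-23, -29), (-28, -2)) = 27.4591
d((-23, -29), (4, 25)) = 60.3738
d((-23, -29), (20, -16)) = 44.9222
d((-23, -29), (-18, 1)) = 30.4138
d((-23, -29), (6, -7)) = 36.4005
d((-23, -29), (22, -15)) = 47.1275
d((-23, -29), (-9, 29)) = 59.6657
d((-28, -2), (4, 25)) = 41.8688
d((-28, -2), (20, -16)) = 50.0
d((-28, -2), (-18, 1)) = 10.4403
d((-28, -2), (6, -7)) = 34.3657
d((-28, -2), (22, -15)) = 51.6624
d((-28, -2), (-9, 29)) = 36.3593
d((4, 25), (20, -16)) = 44.0114
d((4, 25), (-18, 1)) = 32.5576
d((4, 25), (6, -7)) = 32.0624
d((4, 25), (22, -15)) = 43.8634
d((4, 25), (-9, 29)) = 13.6015
d((20, -16), (-18, 1)) = 41.6293
d((20, -16), (6, -7)) = 16.6433
d((20, -16), (22, -15)) = 2.2361 <-- minimum
d((20, -16), (-9, 29)) = 53.535
d((-18, 1), (6, -7)) = 25.2982
d((-18, 1), (22, -15)) = 43.0813
d((-18, 1), (-9, 29)) = 29.4109
d((6, -7), (22, -15)) = 17.8885
d((6, -7), (-9, 29)) = 39.0
d((22, -15), (-9, 29)) = 53.8238

Closest pair: (20, -16) and (22, -15) with distance 2.2361

The closest pair is (20, -16) and (22, -15) with Euclidean distance 2.2361. For 9 points, brute-force pairwise comparison is shown above. For large n, the divide-and-conquer algorithm (sort by x, recurse on halves, check the dividing strip) achieves O(n log n).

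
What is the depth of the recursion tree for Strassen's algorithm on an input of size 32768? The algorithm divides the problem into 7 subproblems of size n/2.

For divide and conquer with division factor 2:

Problem sizes at each level:
Level 0: 32768
Level 1: 16384
Level 2: 8192
Level 3: 4096
Level 4: 2048
Level 5: 1024
Level 6: 512
Level 7: 256
Level 8: 128
Level 9: 64
Level 10: 32
Level 11: 16
Level 12: 8
Level 13: 4
Level 14: 2
Level 15: 1

The root is level 0 and the size-1 base case is level 15 (the tree spans levels 0 through 15, i.e. 16 levels counting the root), so the depth is the number of divisions: log_2(32768) = 15

The recursion tree depth is log_2(32768) = 15. At each level, the problem size is divided by 2, so it takes 15 divisions to reduce to a base case of size 1. The algorithm makes 7 recursive calls at each level.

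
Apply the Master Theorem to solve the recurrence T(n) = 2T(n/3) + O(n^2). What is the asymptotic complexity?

Master Theorem for T(n) = 2T(n/3) + O(n^2):

a = 2, b = 3, c = 2
log_b(a) = log_3(2) = 0.6309

Case 3: c = 2 > log_3(2) = 0.6309
T(n) = O(n^2) = O(n^2)

For T(n) = 2T(n/3) + O(n^2): log_3(2) = 0.6309. This is Case 3 of the Master Theorem (c > log_b(a), work dominated by root), giving O(n^2).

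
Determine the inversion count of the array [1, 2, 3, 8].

Finding inversions in [1, 2, 3, 8]:


Total inversions: 0

The array has 0 inversions. It is already sorted.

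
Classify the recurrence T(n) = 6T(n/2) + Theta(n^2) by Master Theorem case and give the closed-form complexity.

Master Theorem for T(n) = 6T(n/2) + O(n^2):

a = 6, b = 2, c = 2
log_b(a) = log_2(6) = 2.5850

Case 1: c = 2 < log_2(6) = 2.5850
T(n) = O(n^(log_2 6))

For T(n) = 6T(n/2) + O(n^2): log_2(6) = 2.5850. This is Case 1 of the Master Theorem (c < log_b(a), work dominated by leaves), giving O(n^(log_2 6)).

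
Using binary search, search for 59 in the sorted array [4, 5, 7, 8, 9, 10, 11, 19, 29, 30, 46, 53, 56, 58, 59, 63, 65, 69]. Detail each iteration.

Binary search for 59 in [4, 5, 7, 8, 9, 10, 11, 19, 29, 30, 46, 53, 56, 58, 59, 63, 65, 69]:

lo=0, hi=17, mid=8, arr[mid]=29 -> 29 < 59, search right half
lo=9, hi=17, mid=13, arr[mid]=58 -> 58 < 59, search right half
lo=14, hi=17, mid=15, arr[mid]=63 -> 63 > 59, search left half
lo=14, hi=14, mid=14, arr[mid]=59 -> Found target at index 14!

Binary search finds 59 at index 14 after 4 comparisons. The search repeatedly halves the search space by comparing with the middle element.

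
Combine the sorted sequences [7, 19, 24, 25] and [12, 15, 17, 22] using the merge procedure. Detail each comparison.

Merging process:

Compare 7 vs 12: take 7 from left. Merged: [7]
Compare 19 vs 12: take 12 from right. Merged: [7, 12]
Compare 19 vs 15: take 15 from right. Merged: [7, 12, 15]
Compare 19 vs 17: take 17 from right. Merged: [7, 12, 15, 17]
Compare 19 vs 22: take 19 from left. Merged: [7, 12, 15, 17, 19]
Compare 24 vs 22: take 22 from right. Merged: [7, 12, 15, 17, 19, 22]
Append remaining from left: [24, 25]. Merged: [7, 12, 15, 17, 19, 22, 24, 25]

Final merged array: [7, 12, 15, 17, 19, 22, 24, 25]
Total comparisons: 6

The merged array is [7, 12, 15, 17, 19, 22, 24, 25], requiring 6 comparisons. The merge step runs in O(n) time where n is the total number of elements.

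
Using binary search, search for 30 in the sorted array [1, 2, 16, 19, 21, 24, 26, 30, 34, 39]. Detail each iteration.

Binary search for 30 in [1, 2, 16, 19, 21, 24, 26, 30, 34, 39]:

lo=0, hi=9, mid=4, arr[mid]=21 -> 21 < 30, search right half
lo=5, hi=9, mid=7, arr[mid]=30 -> Found target at index 7!

Binary search finds 30 at index 7 after 2 comparisons. The search repeatedly halves the search space by comparing with the middle element.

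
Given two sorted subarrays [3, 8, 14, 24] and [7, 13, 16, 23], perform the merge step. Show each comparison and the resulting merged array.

Merging process:

Compare 3 vs 7: take 3 from left. Merged: [3]
Compare 8 vs 7: take 7 from right. Merged: [3, 7]
Compare 8 vs 13: take 8 from left. Merged: [3, 7, 8]
Compare 14 vs 13: take 13 from right. Merged: [3, 7, 8, 13]
Compare 14 vs 16: take 14 from left. Merged: [3, 7, 8, 13, 14]
Compare 24 vs 16: take 16 from right. Merged: [3, 7, 8, 13, 14, 16]
Compare 24 vs 23: take 23 from right. Merged: [3, 7, 8, 13, 14, 16, 23]
Append remaining from left: [24]. Merged: [3, 7, 8, 13, 14, 16, 23, 24]

Final merged array: [3, 7, 8, 13, 14, 16, 23, 24]
Total comparisons: 7

The merged array is [3, 7, 8, 13, 14, 16, 23, 24], requiring 7 comparisons. The merge step runs in O(n) time where n is the total number of elements.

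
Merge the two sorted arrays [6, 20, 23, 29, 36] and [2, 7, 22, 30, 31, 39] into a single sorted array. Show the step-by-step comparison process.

Merging process:

Compare 6 vs 2: take 2 from right. Merged: [2]
Compare 6 vs 7: take 6 from left. Merged: [2, 6]
Compare 20 vs 7: take 7 from right. Merged: [2, 6, 7]
Compare 20 vs 22: take 20 from left. Merged: [2, 6, 7, 20]
Compare 23 vs 22: take 22 from right. Merged: [2, 6, 7, 20, 22]
Compare 23 vs 30: take 23 from left. Merged: [2, 6, 7, 20, 22, 23]
Compare 29 vs 30: take 29 from left. Merged: [2, 6, 7, 20, 22, 23, 29]
Compare 36 vs 30: take 30 from right. Merged: [2, 6, 7, 20, 22, 23, 29, 30]
Compare 36 vs 31: take 31 from right. Merged: [2, 6, 7, 20, 22, 23, 29, 30, 31]
Compare 36 vs 39: take 36 from left. Merged: [2, 6, 7, 20, 22, 23, 29, 30, 31, 36]
Append remaining from right: [39]. Merged: [2, 6, 7, 20, 22, 23, 29, 30, 31, 36, 39]

Final merged array: [2, 6, 7, 20, 22, 23, 29, 30, 31, 36, 39]
Total comparisons: 10

The merged array is [2, 6, 7, 20, 22, 23, 29, 30, 31, 36, 39], requiring 10 comparisons. The merge step runs in O(n) time where n is the total number of elements.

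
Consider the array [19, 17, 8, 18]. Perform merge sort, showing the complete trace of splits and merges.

Merge sort trace:

Split: [19, 17, 8, 18] -> [19, 17] and [8, 18]
  Split: [19, 17] -> [19] and [17]
  Merge: [19] + [17] -> [17, 19]
  Split: [8, 18] -> [8] and [18]
  Merge: [8] + [18] -> [8, 18]
Merge: [17, 19] + [8, 18] -> [8, 17, 18, 19]

Final sorted array: [8, 17, 18, 19]

The merge sort proceeds by recursively splitting the array and merging sorted halves.
After all merges, the sorted array is [8, 17, 18, 19].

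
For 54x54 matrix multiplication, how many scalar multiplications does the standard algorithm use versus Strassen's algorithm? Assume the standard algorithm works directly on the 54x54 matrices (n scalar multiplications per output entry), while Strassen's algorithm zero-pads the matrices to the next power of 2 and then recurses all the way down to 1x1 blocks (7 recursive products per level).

Matrix multiplication for 54x54 matrices:

Strassen's algorithm requires power-of-2 dimensions. Pad 54x54 to 64x64 (next power of 2).

Standard algorithm: 54^3 = 157464 multiplications
Strassen's algorithm: 7^(log2(64)) = 7^6 = 117649 multiplications
Savings: 157464 - 117649 = 39815 multiplications

Standard: 157464 multiplications (54^3). Strassen: 117649 multiplications (7^6, after padding to 64x64). Strassen reduces 8 recursive multiplications to 7 at each level.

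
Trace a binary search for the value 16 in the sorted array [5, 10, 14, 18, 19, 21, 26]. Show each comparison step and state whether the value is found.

Binary search for 16 in [5, 10, 14, 18, 19, 21, 26]:

lo=0, hi=6, mid=3, arr[mid]=18 -> 18 > 16, search left half
lo=0, hi=2, mid=1, arr[mid]=10 -> 10 < 16, search right half
lo=2, hi=2, mid=2, arr[mid]=14 -> 14 < 16, search right half
lo=3 > hi=2, target 16 not found

Binary search determines that 16 is not in the array after 3 comparisons. The search space was exhausted without finding the target.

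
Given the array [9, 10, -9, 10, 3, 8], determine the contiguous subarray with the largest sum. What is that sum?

Using Kadane's algorithm on [9, 10, -9, 10, 3, 8]:

Scanning through the array:
Position 1 (value 10): max_ending_here = 19, max_so_far = 19
Position 2 (value -9): max_ending_here = 10, max_so_far = 19
Position 3 (value 10): max_ending_here = 20, max_so_far = 20
Position 4 (value 3): max_ending_here = 23, max_so_far = 23
Position 5 (value 8): max_ending_here = 31, max_so_far = 31

Maximum subarray: [9, 10, -9, 10, 3, 8]
Maximum sum: 31

The maximum subarray is [9, 10, -9, 10, 3, 8] with sum 31. This subarray runs from index 0 to index 5.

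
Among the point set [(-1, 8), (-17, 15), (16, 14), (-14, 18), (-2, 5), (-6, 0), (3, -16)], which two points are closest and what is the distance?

Computing all pairwise distances among 7 points:

d((-1, 8), (-17, 15)) = 17.4642
d((-1, 8), (16, 14)) = 18.0278
d((-1, 8), (-14, 18)) = 16.4012
d((-1, 8), (-2, 5)) = 3.1623 <-- minimum
d((-1, 8), (-6, 0)) = 9.434
d((-1, 8), (3, -16)) = 24.3311
d((-17, 15), (16, 14)) = 33.0151
d((-17, 15), (-14, 18)) = 4.2426
d((-17, 15), (-2, 5)) = 18.0278
d((-17, 15), (-6, 0)) = 18.6011
d((-17, 15), (3, -16)) = 36.8917
d((16, 14), (-14, 18)) = 30.2655
d((16, 14), (-2, 5)) = 20.1246
d((16, 14), (-6, 0)) = 26.0768
d((16, 14), (3, -16)) = 32.6956
d((-14, 18), (-2, 5)) = 17.6918
d((-14, 18), (-6, 0)) = 19.6977
d((-14, 18), (3, -16)) = 38.0132
d((-2, 5), (-6, 0)) = 6.4031
d((-2, 5), (3, -16)) = 21.587
d((-6, 0), (3, -16)) = 18.3576

Closest pair: (-1, 8) and (-2, 5) with distance 3.1623

The closest pair is (-1, 8) and (-2, 5) with Euclidean distance 3.1623. For 7 points, brute-force pairwise comparison is shown above. For large n, the divide-and-conquer algorithm (sort by x, recurse on halves, check the dividing strip) achieves O(n log n).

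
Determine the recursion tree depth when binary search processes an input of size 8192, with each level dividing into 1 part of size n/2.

For divide and conquer with division factor 2:

Problem sizes at each level:
Level 0: 8192
Level 1: 4096
Level 2: 2048
Level 3: 1024
Level 4: 512
Level 5: 256
Level 6: 128
Level 7: 64
Level 8: 32
Level 9: 16
Level 10: 8
Level 11: 4
Level 12: 2
Level 13: 1

The root is level 0 and the size-1 base case is level 13 (the tree spans levels 0 through 13, i.e. 14 levels counting the root), so the depth is the number of divisions: log_2(8192) = 13

The recursion tree depth is log_2(8192) = 13. At each level, the problem size is divided by 2, so it takes 13 divisions to reduce to a base case of size 1. The algorithm makes 1 recursive call at each level.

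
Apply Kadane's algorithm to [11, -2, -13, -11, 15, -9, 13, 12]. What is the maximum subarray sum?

Using Kadane's algorithm on [11, -2, -13, -11, 15, -9, 13, 12]:

Scanning through the array:
Position 1 (value -2): max_ending_here = 9, max_so_far = 11
Position 2 (value -13): max_ending_here = -4, max_so_far = 11
Position 3 (value -11): max_ending_here = -11, max_so_far = 11
Position 4 (value 15): max_ending_here = 15, max_so_far = 15
Position 5 (value -9): max_ending_here = 6, max_so_far = 15
Position 6 (value 13): max_ending_here = 19, max_so_far = 19
Position 7 (value 12): max_ending_here = 31, max_so_far = 31

Maximum subarray: [15, -9, 13, 12]
Maximum sum: 31

The maximum subarray is [15, -9, 13, 12] with sum 31. This subarray runs from index 4 to index 7.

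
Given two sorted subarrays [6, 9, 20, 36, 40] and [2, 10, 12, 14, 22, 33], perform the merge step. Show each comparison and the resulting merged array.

Merging process:

Compare 6 vs 2: take 2 from right. Merged: [2]
Compare 6 vs 10: take 6 from left. Merged: [2, 6]
Compare 9 vs 10: take 9 from left. Merged: [2, 6, 9]
Compare 20 vs 10: take 10 from right. Merged: [2, 6, 9, 10]
Compare 20 vs 12: take 12 from right. Merged: [2, 6, 9, 10, 12]
Compare 20 vs 14: take 14 from right. Merged: [2, 6, 9, 10, 12, 14]
Compare 20 vs 22: take 20 from left. Merged: [2, 6, 9, 10, 12, 14, 20]
Compare 36 vs 22: take 22 from right. Merged: [2, 6, 9, 10, 12, 14, 20, 22]
Compare 36 vs 33: take 33 from right. Merged: [2, 6, 9, 10, 12, 14, 20, 22, 33]
Append remaining from left: [36, 40]. Merged: [2, 6, 9, 10, 12, 14, 20, 22, 33, 36, 40]

Final merged array: [2, 6, 9, 10, 12, 14, 20, 22, 33, 36, 40]
Total comparisons: 9

The merged array is [2, 6, 9, 10, 12, 14, 20, 22, 33, 36, 40], requiring 9 comparisons. The merge step runs in O(n) time where n is the total number of elements.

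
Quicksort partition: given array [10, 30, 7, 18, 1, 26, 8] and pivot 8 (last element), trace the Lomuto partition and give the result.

Lomuto partition with pivot = 8:

Initial array: [10, 30, 7, 18, 1, 26, 8]

arr[0]=10 > 8: no swap
arr[1]=30 > 8: no swap
arr[2]=7 <= 8: swap with position 0, array becomes [7, 30, 10, 18, 1, 26, 8]
arr[3]=18 > 8: no swap
arr[4]=1 <= 8: swap with position 1, array becomes [7, 1, 10, 18, 30, 26, 8]
arr[5]=26 > 8: no swap

Place pivot at position 2: [7, 1, 8, 18, 30, 26, 10]
Pivot position: 2

After partitioning with pivot 8, the array becomes [7, 1, 8, 18, 30, 26, 10]. The pivot is placed at index 2. All elements to the left of the pivot are <= 8, and all elements to the right are > 8.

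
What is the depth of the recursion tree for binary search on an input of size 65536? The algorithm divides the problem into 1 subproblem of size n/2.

For divide and conquer with division factor 2:

Problem sizes at each level:
Level 0: 65536
Level 1: 32768
Level 2: 16384
Level 3: 8192
Level 4: 4096
Level 5: 2048
Level 6: 1024
Level 7: 512
Level 8: 256
Level 9: 128
Level 10: 64
Level 11: 32
Level 12: 16
Level 13: 8
Level 14: 4
Level 15: 2
Level 16: 1

The root is level 0 and the size-1 base case is level 16 (the tree spans levels 0 through 16, i.e. 17 levels counting the root), so the depth is the number of divisions: log_2(65536) = 16

The recursion tree depth is log_2(65536) = 16. At each level, the problem size is divided by 2, so it takes 16 divisions to reduce to a base case of size 1. The algorithm makes 1 recursive call at each level.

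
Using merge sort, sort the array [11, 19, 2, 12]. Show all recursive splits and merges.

Merge sort trace:

Split: [11, 19, 2, 12] -> [11, 19] and [2, 12]
  Split: [11, 19] -> [11] and [19]
  Merge: [11] + [19] -> [11, 19]
  Split: [2, 12] -> [2] and [12]
  Merge: [2] + [12] -> [2, 12]
Merge: [11, 19] + [2, 12] -> [2, 11, 12, 19]

Final sorted array: [2, 11, 12, 19]

The merge sort proceeds by recursively splitting the array and merging sorted halves.
After all merges, the sorted array is [2, 11, 12, 19].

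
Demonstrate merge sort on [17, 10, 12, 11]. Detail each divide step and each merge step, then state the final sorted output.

Merge sort trace:

Split: [17, 10, 12, 11] -> [17, 10] and [12, 11]
  Split: [17, 10] -> [17] and [10]
  Merge: [17] + [10] -> [10, 17]
  Split: [12, 11] -> [12] and [11]
  Merge: [12] + [11] -> [11, 12]
Merge: [10, 17] + [11, 12] -> [10, 11, 12, 17]

Final sorted array: [10, 11, 12, 17]

The merge sort proceeds by recursively splitting the array and merging sorted halves.
After all merges, the sorted array is [10, 11, 12, 17].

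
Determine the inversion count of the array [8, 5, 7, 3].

Finding inversions in [8, 5, 7, 3]:

(0, 1): arr[0]=8 > arr[1]=5
(0, 2): arr[0]=8 > arr[2]=7
(0, 3): arr[0]=8 > arr[3]=3
(1, 3): arr[1]=5 > arr[3]=3
(2, 3): arr[2]=7 > arr[3]=3

Total inversions: 5

The array has 5 inversion(s): (0,1), (0,2), (0,3), (1,3), (2,3). Each pair (i,j) satisfies i < j and arr[i] > arr[j].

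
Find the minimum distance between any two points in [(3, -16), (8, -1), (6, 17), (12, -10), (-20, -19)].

Computing all pairwise distances among 5 points:

d((3, -16), (8, -1)) = 15.8114
d((3, -16), (6, 17)) = 33.1361
d((3, -16), (12, -10)) = 10.8167
d((3, -16), (-20, -19)) = 23.1948
d((8, -1), (6, 17)) = 18.1108
d((8, -1), (12, -10)) = 9.8489 <-- minimum
d((8, -1), (-20, -19)) = 33.2866
d((6, 17), (12, -10)) = 27.6586
d((6, 17), (-20, -19)) = 44.4072
d((12, -10), (-20, -19)) = 33.2415

Closest pair: (8, -1) and (12, -10) with distance 9.8489

The closest pair is (8, -1) and (12, -10) with Euclidean distance 9.8489. For 5 points, brute-force pairwise comparison is shown above. For large n, the divide-and-conquer algorithm (sort by x, recurse on halves, check the dividing strip) achieves O(n log n).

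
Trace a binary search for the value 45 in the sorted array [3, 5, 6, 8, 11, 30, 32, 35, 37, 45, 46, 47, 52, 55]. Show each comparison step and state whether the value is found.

Binary search for 45 in [3, 5, 6, 8, 11, 30, 32, 35, 37, 45, 46, 47, 52, 55]:

lo=0, hi=13, mid=6, arr[mid]=32 -> 32 < 45, search right half
lo=7, hi=13, mid=10, arr[mid]=46 -> 46 > 45, search left half
lo=7, hi=9, mid=8, arr[mid]=37 -> 37 < 45, search right half
lo=9, hi=9, mid=9, arr[mid]=45 -> Found target at index 9!

Binary search finds 45 at index 9 after 4 comparisons. The search repeatedly halves the search space by comparing with the middle element.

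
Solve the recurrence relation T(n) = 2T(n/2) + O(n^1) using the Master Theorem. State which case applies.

Master Theorem for T(n) = 2T(n/2) + O(n^1):

a = 2, b = 2, c = 1
log_b(a) = log_2(2) = 1.0000

Case 2: c = 1 = log_2(2) = 1.0000
T(n) = O(n^1 log n) = O(n log n)

For T(n) = 2T(n/2) + O(n^1): log_2(2) = 1.0000. This is Case 2 of the Master Theorem (c = log_b(a), equal work at all levels), giving O(n log n).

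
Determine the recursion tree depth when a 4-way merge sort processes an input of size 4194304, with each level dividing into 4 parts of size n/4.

For divide and conquer with division factor 4:

Problem sizes at each level:
Level 0: 4194304
Level 1: 1048576
Level 2: 262144
Level 3: 65536
Level 4: 16384
Level 5: 4096
Level 6: 1024
Level 7: 256
Level 8: 64
Level 9: 16
Level 10: 4
Level 11: 1

The root is level 0 and the size-1 base case is level 11 (the tree spans levels 0 through 11, i.e. 12 levels counting the root), so the depth is the number of divisions: log_4(4194304) = 11

The recursion tree depth is log_4(4194304) = 11. At each level, the problem size is divided by 4, so it takes 11 divisions to reduce to a base case of size 1. The algorithm makes 4 recursive calls at each level.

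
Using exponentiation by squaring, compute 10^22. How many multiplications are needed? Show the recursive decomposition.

Computing 10^22 by squaring (build up from 10^1; each line after the first costs one multiplication):

10^1 = 10
10^2 = (10^1)^2 = 10^2 = 100
10^4 = (10^2)^2 = 100^2 = 10000
10^5 = 10 * 10^4 = 10 * 10000 = 100000
10^10 = (10^5)^2 = 100000^2 = 10000000000
10^11 = 10 * 10^10 = 10 * 10000000000 = 100000000000
10^22 = (10^11)^2 = 100000000000^2 = 10000000000000000000000

Result: 10000000000000000000000
Multiplications needed: 6 (6 lines after 10^1)

10^22 = 10000000000000000000000. Using exponentiation by squaring, this requires 6 multiplications. The key idea: if the exponent is even, square the half-power; if odd, multiply by the base once.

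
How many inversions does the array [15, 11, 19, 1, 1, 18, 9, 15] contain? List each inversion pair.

Finding inversions in [15, 11, 19, 1, 1, 18, 9, 15]:

(0, 1): arr[0]=15 > arr[1]=11
(0, 3): arr[0]=15 > arr[3]=1
(0, 4): arr[0]=15 > arr[4]=1
(0, 6): arr[0]=15 > arr[6]=9
(1, 3): arr[1]=11 > arr[3]=1
(1, 4): arr[1]=11 > arr[4]=1
(1, 6): arr[1]=11 > arr[6]=9
(2, 3): arr[2]=19 > arr[3]=1
(2, 4): arr[2]=19 > arr[4]=1
(2, 5): arr[2]=19 > arr[5]=18
(2, 6): arr[2]=19 > arr[6]=9
(2, 7): arr[2]=19 > arr[7]=15
(5, 6): arr[5]=18 > arr[6]=9
(5, 7): arr[5]=18 > arr[7]=15

Total inversions: 14

The array has 14 inversion(s): (0,1), (0,3), (0,4), (0,6), (1,3), (1,4), (1,6), (2,3), (2,4), (2,5), (2,6), (2,7), (5,6), (5,7). Each pair (i,j) satisfies i < j and arr[i] > arr[j].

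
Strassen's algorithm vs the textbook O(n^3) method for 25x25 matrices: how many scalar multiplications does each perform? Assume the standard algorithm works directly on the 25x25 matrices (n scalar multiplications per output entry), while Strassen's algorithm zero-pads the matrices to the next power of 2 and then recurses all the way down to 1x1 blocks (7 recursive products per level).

Matrix multiplication for 25x25 matrices:

Strassen's algorithm requires power-of-2 dimensions. Pad 25x25 to 32x32 (next power of 2).

Standard algorithm: 25^3 = 15625 multiplications
Strassen's algorithm: 7^(log2(32)) = 7^5 = 16807 multiplications
Difference: 15625 - 16807 = -1182 (Strassen uses MORE here due to padding overhead — for small or just-over-power-of-2 n, padding can outweigh the per-level savings)

Standard: 15625 multiplications (25^3). Strassen: 16807 multiplications (7^5, after padding to 32x32). Strassen reduces 8 recursive multiplications to 7 at each level.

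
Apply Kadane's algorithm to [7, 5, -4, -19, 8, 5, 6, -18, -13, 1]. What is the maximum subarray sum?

Using Kadane's algorithm on [7, 5, -4, -19, 8, 5, 6, -18, -13, 1]:

Scanning through the array:
Position 1 (value 5): max_ending_here = 12, max_so_far = 12
Position 2 (value -4): max_ending_here = 8, max_so_far = 12
Position 3 (value -19): max_ending_here = -11, max_so_far = 12
Position 4 (value 8): max_ending_here = 8, max_so_far = 12
Position 5 (value 5): max_ending_here = 13, max_so_far = 13
Position 6 (value 6): max_ending_here = 19, max_so_far = 19
Position 7 (value -18): max_ending_here = 1, max_so_far = 19
Position 8 (value -13): max_ending_here = -12, max_so_far = 19
Position 9 (value 1): max_ending_here = 1, max_so_far = 19

Maximum subarray: [8, 5, 6]
Maximum sum: 19

The maximum subarray is [8, 5, 6] with sum 19. This subarray runs from index 4 to index 6.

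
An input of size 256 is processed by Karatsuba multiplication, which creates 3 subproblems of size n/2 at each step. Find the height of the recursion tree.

For divide and conquer with division factor 2:

Problem sizes at each level:
Level 0: 256
Level 1: 128
Level 2: 64
Level 3: 32
Level 4: 16
Level 5: 8
Level 6: 4
Level 7: 2
Level 8: 1

The root is level 0 and the size-1 base case is level 8 (the tree spans levels 0 through 8, i.e. 9 levels counting the root), so the depth is the number of divisions: log_2(256) = 8

The recursion tree depth is log_2(256) = 8. At each level, the problem size is divided by 2, so it takes 8 divisions to reduce to a base case of size 1. The algorithm makes 3 recursive calls at each level.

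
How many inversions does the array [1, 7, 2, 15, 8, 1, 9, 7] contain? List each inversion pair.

Finding inversions in [1, 7, 2, 15, 8, 1, 9, 7]:

(1, 2): arr[1]=7 > arr[2]=2
(1, 5): arr[1]=7 > arr[5]=1
(2, 5): arr[2]=2 > arr[5]=1
(3, 4): arr[3]=15 > arr[4]=8
(3, 5): arr[3]=15 > arr[5]=1
(3, 6): arr[3]=15 > arr[6]=9
(3, 7): arr[3]=15 > arr[7]=7
(4, 5): arr[4]=8 > arr[5]=1
(4, 7): arr[4]=8 > arr[7]=7
(6, 7): arr[6]=9 > arr[7]=7

Total inversions: 10

The array has 10 inversion(s): (1,2), (1,5), (2,5), (3,4), (3,5), (3,6), (3,7), (4,5), (4,7), (6,7). Each pair (i,j) satisfies i < j and arr[i] > arr[j].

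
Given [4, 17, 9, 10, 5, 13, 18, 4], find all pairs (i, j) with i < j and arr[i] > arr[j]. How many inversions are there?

Finding inversions in [4, 17, 9, 10, 5, 13, 18, 4]:

(1, 2): arr[1]=17 > arr[2]=9
(1, 3): arr[1]=17 > arr[3]=10
(1, 4): arr[1]=17 > arr[4]=5
(1, 5): arr[1]=17 > arr[5]=13
(1, 7): arr[1]=17 > arr[7]=4
(2, 4): arr[2]=9 > arr[4]=5
(2, 7): arr[2]=9 > arr[7]=4
(3, 4): arr[3]=10 > arr[4]=5
(3, 7): arr[3]=10 > arr[7]=4
(4, 7): arr[4]=5 > arr[7]=4
(5, 7): arr[5]=13 > arr[7]=4
(6, 7): arr[6]=18 > arr[7]=4

Total inversions: 12

The array has 12 inversion(s): (1,2), (1,3), (1,4), (1,5), (1,7), (2,4), (2,7), (3,4), (3,7), (4,7), (5,7), (6,7). Each pair (i,j) satisfies i < j and arr[i] > arr[j].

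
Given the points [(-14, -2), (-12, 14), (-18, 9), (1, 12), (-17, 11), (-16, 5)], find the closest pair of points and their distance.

Computing all pairwise distances among 6 points:

d((-14, -2), (-12, 14)) = 16.1245
d((-14, -2), (-18, 9)) = 11.7047
d((-14, -2), (1, 12)) = 20.5183
d((-14, -2), (-17, 11)) = 13.3417
d((-14, -2), (-16, 5)) = 7.2801
d((-12, 14), (-18, 9)) = 7.8102
d((-12, 14), (1, 12)) = 13.1529
d((-12, 14), (-17, 11)) = 5.831
d((-12, 14), (-16, 5)) = 9.8489
d((-18, 9), (1, 12)) = 19.2354
d((-18, 9), (-17, 11)) = 2.2361 <-- minimum
d((-18, 9), (-16, 5)) = 4.4721
d((1, 12), (-17, 11)) = 18.0278
d((1, 12), (-16, 5)) = 18.3848
d((-17, 11), (-16, 5)) = 6.0828

Closest pair: (-18, 9) and (-17, 11) with distance 2.2361

The closest pair is (-18, 9) and (-17, 11) with Euclidean distance 2.2361. For 6 points, brute-force pairwise comparison is shown above. For large n, the divide-and-conquer algorithm (sort by x, recurse on halves, check the dividing strip) achieves O(n log n).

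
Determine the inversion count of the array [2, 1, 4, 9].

Finding inversions in [2, 1, 4, 9]:

(0, 1): arr[0]=2 > arr[1]=1

Total inversions: 1

The array has 1 inversion(s): (0,1). Each pair (i,j) satisfies i < j and arr[i] > arr[j].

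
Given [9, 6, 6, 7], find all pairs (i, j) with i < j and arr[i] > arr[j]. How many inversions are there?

Finding inversions in [9, 6, 6, 7]:

(0, 1): arr[0]=9 > arr[1]=6
(0, 2): arr[0]=9 > arr[2]=6
(0, 3): arr[0]=9 > arr[3]=7

Total inversions: 3

The array has 3 inversion(s): (0,1), (0,2), (0,3). Each pair (i,j) satisfies i < j and arr[i] > arr[j].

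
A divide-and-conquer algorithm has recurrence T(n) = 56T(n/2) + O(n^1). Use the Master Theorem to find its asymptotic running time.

Master Theorem for T(n) = 56T(n/2) + O(n^1):

a = 56, b = 2, c = 1
log_b(a) = log_2(56) = 5.8074

Case 1: c = 1 < log_2(56) = 5.8074
T(n) = O(n^(log_2 56))

For T(n) = 56T(n/2) + O(n^1): log_2(56) = 5.8074. This is Case 1 of the Master Theorem (c < log_b(a), work dominated by leaves), giving O(n^(log_2 56)).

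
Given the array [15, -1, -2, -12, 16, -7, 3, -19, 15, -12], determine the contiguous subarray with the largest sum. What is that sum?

Using Kadane's algorithm on [15, -1, -2, -12, 16, -7, 3, -19, 15, -12]:

Scanning through the array:
Position 1 (value -1): max_ending_here = 14, max_so_far = 15
Position 2 (value -2): max_ending_here = 12, max_so_far = 15
Position 3 (value -12): max_ending_here = 0, max_so_far = 15
Position 4 (value 16): max_ending_here = 16, max_so_far = 16
Position 5 (value -7): max_ending_here = 9, max_so_far = 16
Position 6 (value 3): max_ending_here = 12, max_so_far = 16
Position 7 (value -19): max_ending_here = -7, max_so_far = 16
Position 8 (value 15): max_ending_here = 15, max_so_far = 16
Position 9 (value -12): max_ending_here = 3, max_so_far = 16

Maximum subarray: [15, -1, -2, -12, 16]
Maximum sum: 16

The maximum subarray is [15, -1, -2, -12, 16] with sum 16. This subarray runs from index 0 to index 4.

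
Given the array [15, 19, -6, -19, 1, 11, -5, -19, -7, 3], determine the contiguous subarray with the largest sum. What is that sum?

Using Kadane's algorithm on [15, 19, -6, -19, 1, 11, -5, -19, -7, 3]:

Scanning through the array:
Position 1 (value 19): max_ending_here = 34, max_so_far = 34
Position 2 (value -6): max_ending_here = 28, max_so_far = 34
Position 3 (value -19): max_ending_here = 9, max_so_far = 34
Position 4 (value 1): max_ending_here = 10, max_so_far = 34
Position 5 (value 11): max_ending_here = 21, max_so_far = 34
Position 6 (value -5): max_ending_here = 16, max_so_far = 34
Position 7 (value -19): max_ending_here = -3, max_so_far = 34
Position 8 (value -7): max_ending_here = -7, max_so_far = 34
Position 9 (value 3): max_ending_here = 3, max_so_far = 34

Maximum subarray: [15, 19]
Maximum sum: 34

The maximum subarray is [15, 19] with sum 34. This subarray runs from index 0 to index 1.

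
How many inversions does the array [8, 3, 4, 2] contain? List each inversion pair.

Finding inversions in [8, 3, 4, 2]:

(0, 1): arr[0]=8 > arr[1]=3
(0, 2): arr[0]=8 > arr[2]=4
(0, 3): arr[0]=8 > arr[3]=2
(1, 3): arr[1]=3 > arr[3]=2
(2, 3): arr[2]=4 > arr[3]=2

Total inversions: 5

The array has 5 inversion(s): (0,1), (0,2), (0,3), (1,3), (2,3). Each pair (i,j) satisfies i < j and arr[i] > arr[j].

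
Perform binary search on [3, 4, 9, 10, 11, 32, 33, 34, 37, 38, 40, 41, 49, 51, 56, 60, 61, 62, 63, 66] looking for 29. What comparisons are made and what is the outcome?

Binary search for 29 in [3, 4, 9, 10, 11, 32, 33, 34, 37, 38, 40, 41, 49, 51, 56, 60, 61, 62, 63, 66]:

lo=0, hi=19, mid=9, arr[mid]=38 -> 38 > 29, search left half
lo=0, hi=8, mid=4, arr[mid]=11 -> 11 < 29, search right half
lo=5, hi=8, mid=6, arr[mid]=33 -> 33 > 29, search left half
lo=5, hi=5, mid=5, arr[mid]=32 -> 32 > 29, search left half
lo=5 > hi=4, target 29 not found

Binary search determines that 29 is not in the array after 4 comparisons. The search space was exhausted without finding the target.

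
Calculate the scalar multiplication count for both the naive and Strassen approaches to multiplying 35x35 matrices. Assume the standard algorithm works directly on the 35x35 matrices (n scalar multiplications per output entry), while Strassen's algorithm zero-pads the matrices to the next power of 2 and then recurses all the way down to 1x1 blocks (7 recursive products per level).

Matrix multiplication for 35x35 matrices:

Strassen's algorithm requires power-of-2 dimensions. Pad 35x35 to 64x64 (next power of 2).

Standard algorithm: 35^3 = 42875 multiplications
Strassen's algorithm: 7^(log2(64)) = 7^6 = 117649 multiplications
Difference: 42875 - 117649 = -74774 (Strassen uses MORE here due to padding overhead — for small or just-over-power-of-2 n, padding can outweigh the per-level savings)

Standard: 42875 multiplications (35^3). Strassen: 117649 multiplications (7^6, after padding to 64x64). Strassen reduces 8 recursive multiplications to 7 at each level.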